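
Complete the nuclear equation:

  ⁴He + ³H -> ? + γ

Conserve mass number: 4 + 3 = A + 0, so A = 7.
Conserve atomic number: 2 + 1 = Z + 0, so Z = 3.
Z = 3 is lithium, so the species is ⁷Li.

Li-7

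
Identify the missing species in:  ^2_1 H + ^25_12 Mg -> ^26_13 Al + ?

Conserve mass number: 2 + 25 = 26 + A, so A = 1.
Conserve atomic number: 1 + 12 = 13 + Z, so Z = 0.
A = 1 and Z = 0 is ^1_0 n — a neutron.

neutron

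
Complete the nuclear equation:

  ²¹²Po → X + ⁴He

Conserve mass number: 212 = A + 4, so A = 208.
Conserve atomic number: 84 = Z + 2, so Z = 82.
Z = 82 is lead, so the species is ²⁰⁸Pb.

Pb-208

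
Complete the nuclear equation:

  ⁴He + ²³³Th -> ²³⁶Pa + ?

Conserve mass number: 4 + 233 = 236 + A, so A = 1.
Conserve atomic number: 2 + 90 = 91 + Z, so Z = 1.
A = 1 and Z = 1 is ¹H — a proton.

proton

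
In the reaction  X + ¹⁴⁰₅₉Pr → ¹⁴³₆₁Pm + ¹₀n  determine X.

alpha particle

Conserve mass number: A + 140 = 143 + 1, so A = 4.
Conserve atomic number: Z + 59 = 61 + 0, so Z = 2.
A = 4 and Z = 2 is ⁴₂He — an alpha particle.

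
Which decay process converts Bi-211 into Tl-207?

ΔA = 207 − 211 = -4; ΔZ = 81 − 83 = -2.
A drops by 4 and Z drops by 2 — the signature of alpha emission.

alpha decay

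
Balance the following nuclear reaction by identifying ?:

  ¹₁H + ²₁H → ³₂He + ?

Conserve mass number: 1 + 2 = 3 + A, so A = 0.
Conserve atomic number: 1 + 1 = 2 + Z, so Z = 0.
A = 0 and Z = 0 is ⁰₀γ — a gamma ray.

gamma ray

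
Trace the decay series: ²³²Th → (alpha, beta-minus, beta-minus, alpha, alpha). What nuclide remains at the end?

Start: (A, Z) = (232, 90).
After α: (228, 88).
After β⁻: (228, 89).
After β⁻: (228, 90).
After α: (224, 88).
After α: (220, 86).
Z = 86 is radon.

Rn-220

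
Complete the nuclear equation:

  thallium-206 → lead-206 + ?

beta-minus particle

Conserve mass number: 206 = 206 + A, so A = 0.
Conserve atomic number: 81 = 82 + Z, so Z = -1.
A = 0 and Z = -1 is e⁻ — a beta-minus particle.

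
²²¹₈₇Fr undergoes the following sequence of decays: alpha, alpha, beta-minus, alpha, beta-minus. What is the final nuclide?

Start: (A, Z) = (221, 87).
After α: (217, 85).
After α: (213, 83).
After β⁻: (213, 84).
After α: (209, 82).
After β⁻: (209, 83).
Z = 83 is bismuth.

Bi-209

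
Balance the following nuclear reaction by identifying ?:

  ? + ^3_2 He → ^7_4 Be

alpha particle

Conserve mass number: A + 3 = 7, so A = 4.
Conserve atomic number: Z + 2 = 4, so Z = 2.
A = 4 and Z = 2 is ^4_2 He — an alpha particle.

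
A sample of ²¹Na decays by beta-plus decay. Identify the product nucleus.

Beta-plus decay: mass number changes by +0, atomic number by -1.
A: 21 = 21; Z: 11 − 1 = 10.
Z = 10 is neon, so the daughter is ²¹Ne.

Ne-21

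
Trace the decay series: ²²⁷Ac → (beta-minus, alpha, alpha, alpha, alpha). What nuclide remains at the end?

Pb-211

Start: (A, Z) = (227, 89).
After β⁻: (227, 90).
After α: (223, 88).
After α: (219, 86).
After α: (215, 84).
After α: (211, 82).
Z = 82 is lead.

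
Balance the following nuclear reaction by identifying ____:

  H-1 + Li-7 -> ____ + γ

Be-8

Conserve mass number: 1 + 7 = A + 0, so A = 8.
Conserve atomic number: 1 + 3 = Z + 0, so Z = 4.
Z = 4 is beryllium, so the species is Be-8.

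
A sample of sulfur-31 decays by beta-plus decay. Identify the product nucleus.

Beta-plus decay: mass number changes by +0, atomic number by -1.
A: 31 = 31; Z: 16 − 1 = 15.
Z = 15 is phosphorus, so the daughter is phosphorus-31.

P-31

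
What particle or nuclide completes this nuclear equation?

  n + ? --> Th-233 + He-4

Conserve mass number: 1 + A = 233 + 4, so A = 236.
Conserve atomic number: 0 + Z = 90 + 2, so Z = 92.
Z = 92 is uranium, so the species is U-236.

U-236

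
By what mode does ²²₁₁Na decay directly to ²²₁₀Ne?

ΔA = 22 − 22 = 0; ΔZ = 10 − 11 = -1.
A is unchanged and Z drops by 1 — a proton has become a neutron (β⁺ emission or electron capture).

beta-plus decay or electron capture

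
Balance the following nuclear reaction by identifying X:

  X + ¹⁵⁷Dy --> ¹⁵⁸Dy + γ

neutron

Conserve mass number: A + 157 = 158 + 0, so A = 1.
Conserve atomic number: Z + 66 = 66 + 0, so Z = 0.
A = 1 and Z = 0 is ¹n — a neutron.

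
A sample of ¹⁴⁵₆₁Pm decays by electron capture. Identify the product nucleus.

Electron capture: mass number changes by +0, atomic number by -1.
A: 145 = 145; Z: 61 − 1 = 60.
Z = 60 is neodymium, so the daughter is ¹⁴⁵₆₀Nd.

Nd-145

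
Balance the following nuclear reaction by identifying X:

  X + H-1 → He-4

Conserve mass number: A + 1 = 4, so A = 3.
Conserve atomic number: Z + 1 = 2, so Z = 1.
A = 3 and Z = 1 is H-3 — a triton.

triton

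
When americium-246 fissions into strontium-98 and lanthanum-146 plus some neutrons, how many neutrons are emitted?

Conserve mass number: 246 = 98 + 146 + k, so k = 246 − 244 = 2.
Check atomic number: 95 = 38 + 57 + 0 = 95. ✓

2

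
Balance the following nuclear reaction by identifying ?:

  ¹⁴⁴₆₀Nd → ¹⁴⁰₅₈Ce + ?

alpha particle

Conserve mass number: 144 = 140 + A, so A = 4.
Conserve atomic number: 60 = 58 + Z, so Z = 2.
A = 4 and Z = 2 is ⁴₂He — an alpha particle.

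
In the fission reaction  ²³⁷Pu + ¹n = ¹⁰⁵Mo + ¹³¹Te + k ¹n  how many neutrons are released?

2

Conserve mass number: 238 = 105 + 131 + k, so k = 238 − 236 = 2.
Check atomic number: 94 = 42 + 52 + 0 = 94. ✓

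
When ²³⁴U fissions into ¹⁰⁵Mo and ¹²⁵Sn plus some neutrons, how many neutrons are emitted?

4

Conserve mass number: 234 = 105 + 125 + k, so k = 234 − 230 = 4.
Check atomic number: 92 = 42 + 50 + 0 = 92. ✓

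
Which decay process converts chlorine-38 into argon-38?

ΔA = 38 − 38 = 0; ΔZ = 18 − 17 = +1.
A is unchanged and Z rises by 1 — a neutron has become a proton (β⁻ decay).

beta-minus decay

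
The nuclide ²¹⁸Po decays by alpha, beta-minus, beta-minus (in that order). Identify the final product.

Po-214

Start: (A, Z) = (218, 84).
After α: (214, 82).
After β⁻: (214, 83).
After β⁻: (214, 84).
Z = 84 is polonium.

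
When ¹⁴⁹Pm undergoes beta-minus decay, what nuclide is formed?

Sm-149

Beta-minus decay: mass number changes by +0, atomic number by +1.
A: 149 = 149; Z: 61 + 1 = 62.
Z = 62 is samarium, so the daughter is ¹⁴⁹Sm.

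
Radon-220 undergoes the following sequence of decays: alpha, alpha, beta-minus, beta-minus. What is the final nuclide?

Po-212

Start: (A, Z) = (220, 86).
After α: (216, 84).
After α: (212, 82).
After β⁻: (212, 83).
After β⁻: (212, 84).
Z = 84 is polonium.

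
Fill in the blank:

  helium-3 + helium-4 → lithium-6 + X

proton

Conserve mass number: 3 + 4 = 6 + A, so A = 1.
Conserve atomic number: 2 + 2 = 3 + Z, so Z = 1.
A = 1 and Z = 1 is hydrogen-1 — a proton.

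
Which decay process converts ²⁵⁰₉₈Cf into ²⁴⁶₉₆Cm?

ΔA = 246 − 250 = -4; ΔZ = 96 − 98 = -2.
A drops by 4 and Z drops by 2 — the signature of alpha emission.

alpha decay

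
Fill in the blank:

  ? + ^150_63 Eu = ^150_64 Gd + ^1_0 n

Conserve mass number: A + 150 = 150 + 1, so A = 1.
Conserve atomic number: Z + 63 = 64 + 0, so Z = 1.
A = 1 and Z = 1 is ^1_1 H — a proton.

proton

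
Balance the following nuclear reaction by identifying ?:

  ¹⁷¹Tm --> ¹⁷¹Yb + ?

beta-minus particle

Conserve mass number: 171 = 171 + A, so A = 0.
Conserve atomic number: 69 = 70 + Z, so Z = -1.
A = 0 and Z = -1 is e⁻ — a beta-minus particle.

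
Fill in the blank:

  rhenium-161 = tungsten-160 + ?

proton

Conserve mass number: 161 = 160 + A, so A = 1.
Conserve atomic number: 75 = 74 + Z, so Z = 1.
A = 1 and Z = 1 is hydrogen-1 — a proton.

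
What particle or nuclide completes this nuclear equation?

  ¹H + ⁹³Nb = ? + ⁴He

Zr-90

Conserve mass number: 1 + 93 = A + 4, so A = 90.
Conserve atomic number: 1 + 41 = Z + 2, so Z = 40.
Z = 40 is zirconium, so the species is ⁹⁰Zr.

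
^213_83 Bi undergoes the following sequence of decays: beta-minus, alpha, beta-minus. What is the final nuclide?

Start: (A, Z) = (213, 83).
After β⁻: (213, 84).
After α: (209, 82).
After β⁻: (209, 83).
Z = 83 is bismuth.

Bi-209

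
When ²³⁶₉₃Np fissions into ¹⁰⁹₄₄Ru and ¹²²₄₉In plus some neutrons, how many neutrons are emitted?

5

Conserve mass number: 236 = 109 + 122 + k, so k = 236 − 231 = 5.
Check atomic number: 93 = 44 + 49 + 0 = 93. ✓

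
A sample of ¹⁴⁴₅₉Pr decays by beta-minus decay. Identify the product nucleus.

Nd-144

Beta-minus decay: mass number changes by +0, atomic number by +1.
A: 144 = 144; Z: 59 + 1 = 60.
Z = 60 is neodymium, so the daughter is ¹⁴⁴₆₀Nd.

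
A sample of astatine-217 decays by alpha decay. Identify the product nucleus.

Alpha decay: mass number changes by -4, atomic number by -2.
A: 217 − 4 = 213; Z: 85 − 2 = 83.
Z = 83 is bismuth, so the daughter is bismuth-213.

Bi-213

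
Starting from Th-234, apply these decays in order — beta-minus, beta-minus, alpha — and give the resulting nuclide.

Start: (A, Z) = (234, 90).
After β⁻: (234, 91).
After β⁻: (234, 92).
After α: (230, 90).
Z = 90 is thorium.

Th-230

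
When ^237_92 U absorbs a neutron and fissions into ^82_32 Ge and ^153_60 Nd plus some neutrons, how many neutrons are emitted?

3

Conserve mass number: 238 = 82 + 153 + k, so k = 238 − 235 = 3.
Check atomic number: 92 = 32 + 60 + 0 = 92. ✓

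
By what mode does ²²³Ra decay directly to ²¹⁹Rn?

ΔA = 219 − 223 = -4; ΔZ = 86 − 88 = -2.
A drops by 4 and Z drops by 2 — the signature of alpha emission.

alpha decay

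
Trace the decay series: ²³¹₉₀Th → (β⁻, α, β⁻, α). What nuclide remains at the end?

Start: (A, Z) = (231, 90).
After β⁻: (231, 91).
After α: (227, 89).
After β⁻: (227, 90).
After α: (223, 88).
Z = 88 is radium.

Ra-223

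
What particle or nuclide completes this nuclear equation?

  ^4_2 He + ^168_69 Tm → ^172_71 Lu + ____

gamma ray

Conserve mass number: 4 + 168 = 172 + A, so A = 0.
Conserve atomic number: 2 + 69 = 71 + Z, so Z = 0.
A = 0 and Z = 0 is ^0_0 γ — a gamma ray.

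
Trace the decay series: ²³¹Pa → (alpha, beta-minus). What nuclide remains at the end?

Th-227

Start: (A, Z) = (231, 91).
After α: (227, 89).
After β⁻: (227, 90).
Z = 90 is thorium.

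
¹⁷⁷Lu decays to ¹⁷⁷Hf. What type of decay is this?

ΔA = 177 − 177 = 0; ΔZ = 72 − 71 = +1.
A is unchanged and Z rises by 1 — a neutron has become a proton (β⁻ decay).

beta-minus decay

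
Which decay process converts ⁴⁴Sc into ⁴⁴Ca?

ΔA = 44 − 44 = 0; ΔZ = 20 − 21 = -1.
A is unchanged and Z drops by 1 — a proton has become a neutron (β⁺ emission or electron capture).

beta-plus decay or electron capture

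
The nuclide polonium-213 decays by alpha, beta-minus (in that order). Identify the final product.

Bi-209

Start: (A, Z) = (213, 84).
After α: (209, 82).
After β⁻: (209, 83).
Z = 83 is bismuth.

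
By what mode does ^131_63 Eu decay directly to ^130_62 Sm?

proton emission

ΔA = 130 − 131 = -1; ΔZ = 62 − 63 = -1.
A drops by 1 and Z drops by 1 — a proton was emitted.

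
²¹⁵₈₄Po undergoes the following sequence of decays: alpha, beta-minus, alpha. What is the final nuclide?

Tl-207

Start: (A, Z) = (215, 84).
After α: (211, 82).
After β⁻: (211, 83).
After α: (207, 81).
Z = 81 is thallium.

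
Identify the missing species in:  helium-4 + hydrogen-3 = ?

Li-7

Conserve mass number: 4 + 3 = A, so A = 7.
Conserve atomic number: 2 + 1 = Z, so Z = 3.
Z = 3 is lithium, so the species is lithium-7.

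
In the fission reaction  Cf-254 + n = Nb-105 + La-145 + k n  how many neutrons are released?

5

Conserve mass number: 255 = 105 + 145 + k, so k = 255 − 250 = 5.
Check atomic number: 98 = 41 + 57 + 0 = 98. ✓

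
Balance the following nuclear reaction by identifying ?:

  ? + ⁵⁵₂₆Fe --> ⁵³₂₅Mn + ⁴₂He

deuteron

Conserve mass number: A + 55 = 53 + 4, so A = 2.
Conserve atomic number: Z + 26 = 25 + 2, so Z = 1.
A = 2 and Z = 1 is ²₁H — a deuteron.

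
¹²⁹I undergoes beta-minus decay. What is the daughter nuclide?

Beta-minus decay: mass number changes by +0, atomic number by +1.
A: 129 = 129; Z: 53 + 1 = 54.
Z = 54 is xenon, so the daughter is ¹²⁹Xe.

Xe-129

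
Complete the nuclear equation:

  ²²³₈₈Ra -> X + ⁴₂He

Rn-219

Conserve mass number: 223 = A + 4, so A = 219.
Conserve atomic number: 88 = Z + 2, so Z = 86.
Z = 86 is radon, so the species is ²¹⁹₈₆Rn.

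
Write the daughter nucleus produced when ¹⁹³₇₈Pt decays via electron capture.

Electron capture: mass number changes by +0, atomic number by -1.
A: 193 = 193; Z: 78 − 1 = 77.
Z = 77 is iridium, so the daughter is ¹⁹³₇₇Ir.

Ir-193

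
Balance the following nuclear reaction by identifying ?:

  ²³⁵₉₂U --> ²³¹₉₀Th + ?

Conserve mass number: 235 = 231 + A, so A = 4.
Conserve atomic number: 92 = 90 + Z, so Z = 2.
A = 4 and Z = 2 is ⁴₂He — an alpha particle.

alpha particle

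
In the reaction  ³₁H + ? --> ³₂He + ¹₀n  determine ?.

proton

Conserve mass number: 3 + A = 3 + 1, so A = 1.
Conserve atomic number: 1 + Z = 2 + 0, so Z = 1.
A = 1 and Z = 1 is ¹₁H — a proton.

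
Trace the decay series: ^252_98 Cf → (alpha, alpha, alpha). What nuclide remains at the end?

U-240

Start: (A, Z) = (252, 98).
After α: (248, 96).
After α: (244, 94).
After α: (240, 92).
Z = 92 is uranium.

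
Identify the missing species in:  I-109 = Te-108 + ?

proton

Conserve mass number: 109 = 108 + A, so A = 1.
Conserve atomic number: 53 = 52 + Z, so Z = 1.
A = 1 and Z = 1 is H-1 — a proton.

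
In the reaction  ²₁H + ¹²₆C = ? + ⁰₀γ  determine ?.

N-14

Conserve mass number: 2 + 12 = A + 0, so A = 14.
Conserve atomic number: 1 + 6 = Z + 0, so Z = 7.
Z = 7 is nitrogen, so the species is ¹⁴₇N.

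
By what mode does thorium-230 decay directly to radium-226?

alpha decay

ΔA = 226 − 230 = -4; ΔZ = 88 − 90 = -2.
A drops by 4 and Z drops by 2 — the signature of alpha emission.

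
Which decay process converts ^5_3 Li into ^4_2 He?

ΔA = 4 − 5 = -1; ΔZ = 2 − 3 = -1.
A drops by 1 and Z drops by 1 — a proton was emitted.

proton emission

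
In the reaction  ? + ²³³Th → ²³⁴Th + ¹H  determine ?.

deuteron

Conserve mass number: A + 233 = 234 + 1, so A = 2.
Conserve atomic number: Z + 90 = 90 + 1, so Z = 1.
A = 2 and Z = 1 is ²H — a deuteron.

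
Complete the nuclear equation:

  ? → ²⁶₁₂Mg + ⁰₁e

Al-26

Conserve mass number: A = 26 + 0, so A = 26.
Conserve atomic number: Z = 12 + 1, so Z = 13.
Z = 13 is aluminium, so the species is ²⁶₁₃Al.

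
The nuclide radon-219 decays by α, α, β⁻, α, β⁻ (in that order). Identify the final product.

Pb-207

Start: (A, Z) = (219, 86).
After α: (215, 84).
After α: (211, 82).
After β⁻: (211, 83).
After α: (207, 81).
After β⁻: (207, 82).
Z = 82 is lead.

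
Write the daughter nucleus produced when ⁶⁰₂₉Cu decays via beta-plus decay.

Ni-60

Beta-plus decay: mass number changes by +0, atomic number by -1.
A: 60 = 60; Z: 29 − 1 = 28.
Z = 28 is nickel, so the daughter is ⁶⁰₂₈Ni.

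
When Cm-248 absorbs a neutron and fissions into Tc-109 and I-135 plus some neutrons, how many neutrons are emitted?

Conserve mass number: 249 = 109 + 135 + k, so k = 249 − 244 = 5.
Check atomic number: 96 = 43 + 53 + 0 = 96. ✓

5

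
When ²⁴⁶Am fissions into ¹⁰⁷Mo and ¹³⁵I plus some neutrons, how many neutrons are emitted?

Conserve mass number: 246 = 107 + 135 + k, so k = 246 − 242 = 4.
Check atomic number: 95 = 42 + 53 + 0 = 95. ✓

4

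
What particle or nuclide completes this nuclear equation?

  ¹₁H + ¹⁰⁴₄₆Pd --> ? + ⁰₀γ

Conserve mass number: 1 + 104 = A + 0, so A = 105.
Conserve atomic number: 1 + 46 = Z + 0, so Z = 47.
Z = 47 is silver, so the species is ¹⁰⁵₄₇Ag.

Ag-105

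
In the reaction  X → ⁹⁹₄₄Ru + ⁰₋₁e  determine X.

Tc-99

Conserve mass number: A = 99 + 0, so A = 99.
Conserve atomic number: Z = 44 − 1, so Z = 43.
Z = 43 is technetium, so the species is ⁹⁹₄₃Tc.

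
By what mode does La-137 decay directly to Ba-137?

ΔA = 137 − 137 = 0; ΔZ = 56 − 57 = -1.
A is unchanged and Z drops by 1 — a proton has become a neutron (β⁺ emission or electron capture).

beta-plus decay or electron capture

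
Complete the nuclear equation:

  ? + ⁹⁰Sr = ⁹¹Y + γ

proton

Conserve mass number: A + 90 = 91 + 0, so A = 1.
Conserve atomic number: Z + 38 = 39 + 0, so Z = 1.
A = 1 and Z = 1 is ¹H — a proton.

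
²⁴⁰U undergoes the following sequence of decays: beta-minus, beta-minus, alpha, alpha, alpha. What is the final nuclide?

Ra-228

Start: (A, Z) = (240, 92).
After β⁻: (240, 93).
After β⁻: (240, 94).
After α: (236, 92).
After α: (232, 90).
After α: (228, 88).
Z = 88 is radium.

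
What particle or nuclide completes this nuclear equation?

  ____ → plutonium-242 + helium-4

Conserve mass number: A = 242 + 4, so A = 246.
Conserve atomic number: Z = 94 + 2, so Z = 96.
Z = 96 is curium, so the species is curium-246.

Cm-246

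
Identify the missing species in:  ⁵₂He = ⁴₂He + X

Conserve mass number: 5 = 4 + A, so A = 1.
Conserve atomic number: 2 = 2 + Z, so Z = 0.
A = 1 and Z = 0 is ¹₀n — a neutron.

neutron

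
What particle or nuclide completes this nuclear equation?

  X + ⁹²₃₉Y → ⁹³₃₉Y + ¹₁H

Conserve mass number: A + 92 = 93 + 1, so A = 2.
Conserve atomic number: Z + 39 = 39 + 1, so Z = 1.
A = 2 and Z = 1 is ²₁H — a deuteron.

deuteron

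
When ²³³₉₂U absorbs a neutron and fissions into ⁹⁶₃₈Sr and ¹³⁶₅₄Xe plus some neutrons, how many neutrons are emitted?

Conserve mass number: 234 = 96 + 136 + k, so k = 234 − 232 = 2.
Check atomic number: 92 = 38 + 54 + 0 = 92. ✓

2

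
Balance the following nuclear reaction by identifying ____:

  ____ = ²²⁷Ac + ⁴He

Pa-231

Conserve mass number: A = 227 + 4, so A = 231.
Conserve atomic number: Z = 89 + 2, so Z = 91.
Z = 91 is protactinium, so the species is ²³¹Pa.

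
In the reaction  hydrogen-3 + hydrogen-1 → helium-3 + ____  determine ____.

Conserve mass number: 3 + 1 = 3 + A, so A = 1.
Conserve atomic number: 1 + 1 = 2 + Z, so Z = 0.
A = 1 and Z = 0 is neutron — a neutron.

neutron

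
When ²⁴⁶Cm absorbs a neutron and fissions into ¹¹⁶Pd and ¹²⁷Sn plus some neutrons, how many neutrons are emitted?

Conserve mass number: 247 = 116 + 127 + k, so k = 247 − 243 = 4.
Check atomic number: 96 = 46 + 50 + 0 = 96. ✓

4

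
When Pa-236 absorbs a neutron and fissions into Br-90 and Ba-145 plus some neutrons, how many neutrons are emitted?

Conserve mass number: 237 = 90 + 145 + k, so k = 237 − 235 = 2.
Check atomic number: 91 = 35 + 56 + 0 = 91. ✓

2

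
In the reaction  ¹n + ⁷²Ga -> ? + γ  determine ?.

Conserve mass number: 1 + 72 = A + 0, so A = 73.
Conserve atomic number: 0 + 31 = Z + 0, so Z = 31.
Z = 31 is gallium, so the species is ⁷³Ga.

Ga-73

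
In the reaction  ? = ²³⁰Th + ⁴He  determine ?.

Conserve mass number: A = 230 + 4, so A = 234.
Conserve atomic number: Z = 90 + 2, so Z = 92.
Z = 92 is uranium, so the species is ²³⁴U.

U-234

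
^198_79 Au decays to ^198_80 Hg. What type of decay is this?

ΔA = 198 − 198 = 0; ΔZ = 80 − 79 = +1.
A is unchanged and Z rises by 1 — a neutron has become a proton (β⁻ decay).

beta-minus decay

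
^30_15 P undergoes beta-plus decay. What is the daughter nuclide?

Beta-plus decay: mass number changes by +0, atomic number by -1.
A: 30 = 30; Z: 15 − 1 = 14.
Z = 14 is silicon, so the daughter is ^30_14 Si.

Si-30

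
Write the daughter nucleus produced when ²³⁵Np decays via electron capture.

Electron capture: mass number changes by +0, atomic number by -1.
A: 235 = 235; Z: 93 − 1 = 92.
Z = 92 is uranium, so the daughter is ²³⁵U.

U-235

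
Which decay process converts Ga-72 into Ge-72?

beta-minus decay

ΔA = 72 − 72 = 0; ΔZ = 32 − 31 = +1.
A is unchanged and Z rises by 1 — a neutron has become a proton (β⁻ decay).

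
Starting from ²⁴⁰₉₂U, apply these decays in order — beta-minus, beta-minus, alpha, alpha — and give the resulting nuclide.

Start: (A, Z) = (240, 92).
After β⁻: (240, 93).
After β⁻: (240, 94).
After α: (236, 92).
After α: (232, 90).
Z = 90 is thorium.

Th-232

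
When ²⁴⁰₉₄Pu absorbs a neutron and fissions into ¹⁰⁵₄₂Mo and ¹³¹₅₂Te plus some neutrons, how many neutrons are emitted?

5

Conserve mass number: 241 = 105 + 131 + k, so k = 241 − 236 = 5.
Check atomic number: 94 = 42 + 52 + 0 = 94. ✓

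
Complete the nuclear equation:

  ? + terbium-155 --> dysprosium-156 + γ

Conserve mass number: A + 155 = 156 + 0, so A = 1.
Conserve atomic number: Z + 65 = 66 + 0, so Z = 1.
A = 1 and Z = 1 is hydrogen-1 — a proton.

proton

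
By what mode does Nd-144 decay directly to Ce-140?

alpha decay

ΔA = 140 − 144 = -4; ΔZ = 58 − 60 = -2.
A drops by 4 and Z drops by 2 — the signature of alpha emission.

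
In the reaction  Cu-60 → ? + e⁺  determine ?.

Conserve mass number: 60 = A + 0, so A = 60.
Conserve atomic number: 29 = Z + 1, so Z = 28.
Z = 28 is nickel, so the species is Ni-60.

Ni-60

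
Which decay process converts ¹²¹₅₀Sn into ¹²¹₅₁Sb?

ΔA = 121 − 121 = 0; ΔZ = 51 − 50 = +1.
A is unchanged and Z rises by 1 — a neutron has become a proton (β⁻ decay).

beta-minus decay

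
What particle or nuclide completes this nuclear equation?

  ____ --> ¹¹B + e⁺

Conserve mass number: A = 11 + 0, so A = 11.
Conserve atomic number: Z = 5 + 1, so Z = 6.
Z = 6 is carbon, so the species is ¹¹C.

C-11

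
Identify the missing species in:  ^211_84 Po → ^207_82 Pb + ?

Conserve mass number: 211 = 207 + A, so A = 4.
Conserve atomic number: 84 = 82 + Z, so Z = 2.
A = 4 and Z = 2 is ^4_2 He — an alpha particle.

alpha particle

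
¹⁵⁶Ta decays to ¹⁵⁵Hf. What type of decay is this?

proton emission

ΔA = 155 − 156 = -1; ΔZ = 72 − 73 = -1.
A drops by 1 and Z drops by 1 — a proton was emitted.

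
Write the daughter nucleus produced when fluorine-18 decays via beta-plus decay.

Beta-plus decay: mass number changes by +0, atomic number by -1.
A: 18 = 18; Z: 9 − 1 = 8.
Z = 8 is oxygen, so the daughter is oxygen-18.

O-18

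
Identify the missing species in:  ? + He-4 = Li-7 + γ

Conserve mass number: A + 4 = 7 + 0, so A = 3.
Conserve atomic number: Z + 2 = 3 + 0, so Z = 1.
A = 3 and Z = 1 is H-3 — a triton.

triton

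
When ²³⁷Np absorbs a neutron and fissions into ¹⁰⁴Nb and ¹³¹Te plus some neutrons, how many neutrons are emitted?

Conserve mass number: 238 = 104 + 131 + k, so k = 238 − 235 = 3.
Check atomic number: 93 = 41 + 52 + 0 = 93. ✓

3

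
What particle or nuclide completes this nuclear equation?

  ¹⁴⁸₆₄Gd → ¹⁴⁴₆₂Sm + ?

Conserve mass number: 148 = 144 + A, so A = 4.
Conserve atomic number: 64 = 62 + Z, so Z = 2.
A = 4 and Z = 2 is ⁴₂He — an alpha particle.

alpha particle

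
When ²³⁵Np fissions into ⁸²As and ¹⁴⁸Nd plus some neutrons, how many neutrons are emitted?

Conserve mass number: 235 = 82 + 148 + k, so k = 235 − 230 = 5.
Check atomic number: 93 = 33 + 60 + 0 = 93. ✓

5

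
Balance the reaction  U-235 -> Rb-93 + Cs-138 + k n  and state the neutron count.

4

Conserve mass number: 235 = 93 + 138 + k, so k = 235 − 231 = 4.
Check atomic number: 92 = 37 + 55 + 0 = 92. ✓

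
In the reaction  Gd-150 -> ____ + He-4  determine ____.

Sm-146

Conserve mass number: 150 = A + 4, so A = 146.
Conserve atomic number: 64 = Z + 2, so Z = 62.
Z = 62 is samarium, so the species is Sm-146.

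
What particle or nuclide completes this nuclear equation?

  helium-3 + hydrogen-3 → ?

Conserve mass number: 3 + 3 = A, so A = 6.
Conserve atomic number: 2 + 1 = Z, so Z = 3.
Z = 3 is lithium, so the species is lithium-6.

Li-6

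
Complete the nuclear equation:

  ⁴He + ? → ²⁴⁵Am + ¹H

Conserve mass number: 4 + A = 245 + 1, so A = 242.
Conserve atomic number: 2 + Z = 95 + 1, so Z = 94.
Z = 94 is plutonium, so the species is ²⁴²Pu.

Pu-242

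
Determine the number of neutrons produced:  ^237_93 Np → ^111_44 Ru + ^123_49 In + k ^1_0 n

3

Conserve mass number: 237 = 111 + 123 + k, so k = 237 − 234 = 3.
Check atomic number: 93 = 44 + 49 + 0 = 93. ✓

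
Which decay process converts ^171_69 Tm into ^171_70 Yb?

beta-minus decay

ΔA = 171 − 171 = 0; ΔZ = 70 − 69 = +1.
A is unchanged and Z rises by 1 — a neutron has become a proton (β⁻ decay).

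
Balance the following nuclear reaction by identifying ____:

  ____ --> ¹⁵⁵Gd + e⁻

Eu-155

Conserve mass number: A = 155 + 0, so A = 155.
Conserve atomic number: Z = 64 − 1, so Z = 63.
Z = 63 is europium, so the species is ¹⁵⁵Eu.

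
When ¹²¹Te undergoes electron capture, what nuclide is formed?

Electron capture: mass number changes by +0, atomic number by -1.
A: 121 = 121; Z: 52 − 1 = 51.
Z = 51 is antimony, so the daughter is ¹²¹Sb.

Sb-121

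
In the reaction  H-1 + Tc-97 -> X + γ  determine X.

Conserve mass number: 1 + 97 = A + 0, so A = 98.
Conserve atomic number: 1 + 43 = Z + 0, so Z = 44.
Z = 44 is ruthenium, so the species is Ru-98.

Ru-98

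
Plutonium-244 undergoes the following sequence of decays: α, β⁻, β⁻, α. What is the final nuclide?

U-236

Start: (A, Z) = (244, 94).
After α: (240, 92).
After β⁻: (240, 93).
After β⁻: (240, 94).
After α: (236, 92).
Z = 92 is uranium.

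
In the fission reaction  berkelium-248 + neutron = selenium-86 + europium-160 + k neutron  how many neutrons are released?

3

Conserve mass number: 249 = 86 + 160 + k, so k = 249 − 246 = 3.
Check atomic number: 97 = 34 + 63 + 0 = 97. ✓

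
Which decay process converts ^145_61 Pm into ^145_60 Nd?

ΔA = 145 − 145 = 0; ΔZ = 60 − 61 = -1.
A is unchanged and Z drops by 1 — a proton has become a neutron (β⁺ emission or electron capture).

beta-plus decay or electron capture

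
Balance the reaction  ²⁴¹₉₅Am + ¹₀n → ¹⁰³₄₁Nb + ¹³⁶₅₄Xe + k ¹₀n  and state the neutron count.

3

Conserve mass number: 242 = 103 + 136 + k, so k = 242 − 239 = 3.
Check atomic number: 95 = 41 + 54 + 0 = 95. ✓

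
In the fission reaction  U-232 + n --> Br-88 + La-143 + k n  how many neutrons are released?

2

Conserve mass number: 233 = 88 + 143 + k, so k = 233 − 231 = 2.
Check atomic number: 92 = 35 + 57 + 0 = 92. ✓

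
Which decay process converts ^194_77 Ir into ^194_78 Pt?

beta-minus decay

ΔA = 194 − 194 = 0; ΔZ = 78 − 77 = +1.
A is unchanged and Z rises by 1 — a neutron has become a proton (β⁻ decay).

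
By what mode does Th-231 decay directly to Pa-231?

ΔA = 231 − 231 = 0; ΔZ = 91 − 90 = +1.
A is unchanged and Z rises by 1 — a neutron has become a proton (β⁻ decay).

beta-minus decay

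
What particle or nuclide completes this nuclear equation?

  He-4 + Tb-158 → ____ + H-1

Dy-161

Conserve mass number: 4 + 158 = A + 1, so A = 161.
Conserve atomic number: 2 + 65 = Z + 1, so Z = 66.
Z = 66 is dysprosium, so the species is Dy-161.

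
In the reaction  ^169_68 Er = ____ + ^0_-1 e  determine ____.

Conserve mass number: 169 = A + 0, so A = 169.
Conserve atomic number: 68 = Z − 1, so Z = 69.
Z = 69 is thulium, so the species is ^169_69 Tm.

Tm-169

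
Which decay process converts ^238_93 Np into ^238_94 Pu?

beta-minus decay

ΔA = 238 − 238 = 0; ΔZ = 94 − 93 = +1.
A is unchanged and Z rises by 1 — a neutron has become a proton (β⁻ decay).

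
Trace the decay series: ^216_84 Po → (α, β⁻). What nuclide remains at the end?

Bi-212

Start: (A, Z) = (216, 84).
After α: (212, 82).
After β⁻: (212, 83).
Z = 83 is bismuth.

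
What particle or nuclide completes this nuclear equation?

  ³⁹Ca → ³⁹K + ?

positron

Conserve mass number: 39 = 39 + A, so A = 0.
Conserve atomic number: 20 = 19 + Z, so Z = 1.
A = 0 and Z = 1 is e⁺ — a positron.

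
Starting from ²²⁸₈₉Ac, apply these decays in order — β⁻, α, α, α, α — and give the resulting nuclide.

Pb-212

Start: (A, Z) = (228, 89).
After β⁻: (228, 90).
After α: (224, 88).
After α: (220, 86).
After α: (216, 84).
After α: (212, 82).
Z = 82 is lead.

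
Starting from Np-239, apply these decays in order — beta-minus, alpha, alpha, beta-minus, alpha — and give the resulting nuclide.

Start: (A, Z) = (239, 93).
After β⁻: (239, 94).
After α: (235, 92).
After α: (231, 90).
After β⁻: (231, 91).
After α: (227, 89).
Z = 89 is actinium.

Ac-227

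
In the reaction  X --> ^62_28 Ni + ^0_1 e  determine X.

Conserve mass number: A = 62 + 0, so A = 62.
Conserve atomic number: Z = 28 + 1, so Z = 29.
Z = 29 is copper, so the species is ^62_29 Cu.

Cu-62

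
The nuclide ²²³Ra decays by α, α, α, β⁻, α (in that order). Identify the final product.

Tl-207

Start: (A, Z) = (223, 88).
After α: (219, 86).
After α: (215, 84).
After α: (211, 82).
After β⁻: (211, 83).
After α: (207, 81).
Z = 81 is thallium.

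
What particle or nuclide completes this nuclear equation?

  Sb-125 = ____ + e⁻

Conserve mass number: 125 = A + 0, so A = 125.
Conserve atomic number: 51 = Z − 1, so Z = 52.
Z = 52 is tellurium, so the species is Te-125.

Te-125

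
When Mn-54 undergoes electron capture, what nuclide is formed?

Electron capture: mass number changes by +0, atomic number by -1.
A: 54 = 54; Z: 25 − 1 = 24.
Z = 24 is chromium, so the daughter is Cr-54.

Cr-54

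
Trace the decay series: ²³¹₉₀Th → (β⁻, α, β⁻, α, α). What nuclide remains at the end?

Start: (A, Z) = (231, 90).
After β⁻: (231, 91).
After α: (227, 89).
After β⁻: (227, 90).
After α: (223, 88).
After α: (219, 86).
Z = 86 is radon.

Rn-219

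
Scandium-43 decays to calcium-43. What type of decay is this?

ΔA = 43 − 43 = 0; ΔZ = 20 − 21 = -1.
A is unchanged and Z drops by 1 — a proton has become a neutron (β⁺ emission or electron capture).

beta-plus decay or electron capture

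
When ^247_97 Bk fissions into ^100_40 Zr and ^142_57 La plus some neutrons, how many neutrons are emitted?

5

Conserve mass number: 247 = 100 + 142 + k, so k = 247 − 242 = 5.
Check atomic number: 97 = 40 + 57 + 0 = 97. ✓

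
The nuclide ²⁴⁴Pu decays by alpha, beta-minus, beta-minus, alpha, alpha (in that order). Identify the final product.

Start: (A, Z) = (244, 94).
After α: (240, 92).
After β⁻: (240, 93).
After β⁻: (240, 94).
After α: (236, 92).
After α: (232, 90).
Z = 90 is thorium.

Th-232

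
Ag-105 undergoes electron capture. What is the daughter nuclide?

Electron capture: mass number changes by +0, atomic number by -1.
A: 105 = 105; Z: 47 − 1 = 46.
Z = 46 is palladium, so the daughter is Pd-105.

Pd-105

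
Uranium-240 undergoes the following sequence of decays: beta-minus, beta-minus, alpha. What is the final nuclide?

Start: (A, Z) = (240, 92).
After β⁻: (240, 93).
After β⁻: (240, 94).
After α: (236, 92).
Z = 92 is uranium.

U-236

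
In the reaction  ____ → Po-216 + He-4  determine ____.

Conserve mass number: A = 216 + 4, so A = 220.
Conserve atomic number: Z = 84 + 2, so Z = 86.
Z = 86 is radon, so the species is Rn-220.

Rn-220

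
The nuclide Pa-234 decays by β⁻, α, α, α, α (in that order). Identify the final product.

Start: (A, Z) = (234, 91).
After β⁻: (234, 92).
After α: (230, 90).
After α: (226, 88).
After α: (222, 86).
After α: (218, 84).
Z = 84 is polonium.

Po-218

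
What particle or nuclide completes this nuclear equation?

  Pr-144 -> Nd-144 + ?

beta-minus particle

Conserve mass number: 144 = 144 + A, so A = 0.
Conserve atomic number: 59 = 60 + Z, so Z = -1.
A = 0 and Z = -1 is e⁻ — a beta-minus particle.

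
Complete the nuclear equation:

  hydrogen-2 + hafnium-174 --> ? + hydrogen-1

Conserve mass number: 2 + 174 = A + 1, so A = 175.
Conserve atomic number: 1 + 72 = Z + 1, so Z = 72.
Z = 72 is hafnium, so the species is hafnium-175.

Hf-175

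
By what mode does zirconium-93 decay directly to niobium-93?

ΔA = 93 − 93 = 0; ΔZ = 41 − 40 = +1.
A is unchanged and Z rises by 1 — a neutron has become a proton (β⁻ decay).

beta-minus decay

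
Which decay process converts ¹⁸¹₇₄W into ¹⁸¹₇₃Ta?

beta-plus decay or electron capture

ΔA = 181 − 181 = 0; ΔZ = 73 − 74 = -1.
A is unchanged and Z drops by 1 — a proton has become a neutron (β⁺ emission or electron capture).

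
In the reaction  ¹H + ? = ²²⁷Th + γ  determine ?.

Ac-226

Conserve mass number: 1 + A = 227 + 0, so A = 226.
Conserve atomic number: 1 + Z = 90 + 0, so Z = 89.
Z = 89 is actinium, so the species is ²²⁶Ac.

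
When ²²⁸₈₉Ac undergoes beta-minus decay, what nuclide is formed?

Th-228

Beta-minus decay: mass number changes by +0, atomic number by +1.
A: 228 = 228; Z: 89 + 1 = 90.
Z = 90 is thorium, so the daughter is ²²⁸₉₀Th.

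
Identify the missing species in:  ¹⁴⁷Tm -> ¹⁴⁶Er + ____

Conserve mass number: 147 = 146 + A, so A = 1.
Conserve atomic number: 69 = 68 + Z, so Z = 1.
A = 1 and Z = 1 is ¹H — a proton.

proton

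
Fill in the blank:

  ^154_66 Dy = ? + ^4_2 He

Conserve mass number: 154 = A + 4, so A = 150.
Conserve atomic number: 66 = Z + 2, so Z = 64.
Z = 64 is gadolinium, so the species is ^150_64 Gd.

Gd-150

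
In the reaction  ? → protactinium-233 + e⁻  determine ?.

Conserve mass number: A = 233 + 0, so A = 233.
Conserve atomic number: Z = 91 − 1, so Z = 90.
Z = 90 is thorium, so the species is thorium-233.

Th-233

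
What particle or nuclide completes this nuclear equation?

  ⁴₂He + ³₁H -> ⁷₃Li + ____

Conserve mass number: 4 + 3 = 7 + A, so A = 0.
Conserve atomic number: 2 + 1 = 3 + Z, so Z = 0.
A = 0 and Z = 0 is ⁰₀γ — a gamma ray.

gamma ray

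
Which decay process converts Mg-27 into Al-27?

beta-minus decay

ΔA = 27 − 27 = 0; ΔZ = 13 − 12 = +1.
A is unchanged and Z rises by 1 — a neutron has become a proton (β⁻ decay).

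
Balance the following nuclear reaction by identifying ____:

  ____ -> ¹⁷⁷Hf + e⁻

Lu-177

Conserve mass number: A = 177 + 0, so A = 177.
Conserve atomic number: Z = 72 − 1, so Z = 71.
Z = 71 is lutetium, so the species is ¹⁷⁷Lu.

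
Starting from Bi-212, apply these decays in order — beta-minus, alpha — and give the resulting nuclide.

Pb-208

Start: (A, Z) = (212, 83).
After β⁻: (212, 84).
After α: (208, 82).
Z = 82 is lead.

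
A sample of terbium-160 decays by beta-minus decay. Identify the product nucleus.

Dy-160

Beta-minus decay: mass number changes by +0, atomic number by +1.
A: 160 = 160; Z: 65 + 1 = 66.
Z = 66 is dysprosium, so the daughter is dysprosium-160.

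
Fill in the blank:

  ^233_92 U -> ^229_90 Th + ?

alpha particle

Conserve mass number: 233 = 229 + A, so A = 4.
Conserve atomic number: 92 = 90 + Z, so Z = 2.
A = 4 and Z = 2 is ^4_2 He — an alpha particle.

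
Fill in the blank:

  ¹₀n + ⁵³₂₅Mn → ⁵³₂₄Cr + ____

proton

Conserve mass number: 1 + 53 = 53 + A, so A = 1.
Conserve atomic number: 0 + 25 = 24 + Z, so Z = 1.
A = 1 and Z = 1 is ¹₁H — a proton.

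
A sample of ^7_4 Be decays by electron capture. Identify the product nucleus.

Electron capture: mass number changes by +0, atomic number by -1.
A: 7 = 7; Z: 4 − 1 = 3.
Z = 3 is lithium, so the daughter is ^7_3 Li.

Li-7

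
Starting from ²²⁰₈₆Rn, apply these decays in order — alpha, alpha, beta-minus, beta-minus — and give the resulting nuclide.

Po-212

Start: (A, Z) = (220, 86).
After α: (216, 84).
After α: (212, 82).
After β⁻: (212, 83).
After β⁻: (212, 84).
Z = 84 is polonium.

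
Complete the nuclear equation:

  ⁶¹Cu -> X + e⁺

Ni-61

Conserve mass number: 61 = A + 0, so A = 61.
Conserve atomic number: 29 = Z + 1, so Z = 28.
Z = 28 is nickel, so the species is ⁶¹Ni.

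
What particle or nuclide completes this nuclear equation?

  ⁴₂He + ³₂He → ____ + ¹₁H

Li-6

Conserve mass number: 4 + 3 = A + 1, so A = 6.
Conserve atomic number: 2 + 2 = Z + 1, so Z = 3.
Z = 3 is lithium, so the species is ⁶₃Li.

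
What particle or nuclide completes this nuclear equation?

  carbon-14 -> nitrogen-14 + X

beta-minus particle

Conserve mass number: 14 = 14 + A, so A = 0.
Conserve atomic number: 6 = 7 + Z, so Z = -1.
A = 0 and Z = -1 is e⁻ — a beta-minus particle.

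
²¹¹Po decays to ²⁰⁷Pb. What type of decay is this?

ΔA = 207 − 211 = -4; ΔZ = 82 − 84 = -2.
A drops by 4 and Z drops by 2 — the signature of alpha emission.

alpha decay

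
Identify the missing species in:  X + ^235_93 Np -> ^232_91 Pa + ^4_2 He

Conserve mass number: A + 235 = 232 + 4, so A = 1.
Conserve atomic number: Z + 93 = 91 + 2, so Z = 0.
A = 1 and Z = 0 is ^1_0 n — a neutron.

neutron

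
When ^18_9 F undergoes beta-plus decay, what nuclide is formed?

O-18

Beta-plus decay: mass number changes by +0, atomic number by -1.
A: 18 = 18; Z: 9 − 1 = 8.
Z = 8 is oxygen, so the daughter is ^18_8 O.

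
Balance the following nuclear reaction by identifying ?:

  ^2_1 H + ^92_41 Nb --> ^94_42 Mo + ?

Conserve mass number: 2 + 92 = 94 + A, so A = 0.
Conserve atomic number: 1 + 41 = 42 + Z, so Z = 0.
A = 0 and Z = 0 is ^0_0 γ — a gamma ray.

gamma ray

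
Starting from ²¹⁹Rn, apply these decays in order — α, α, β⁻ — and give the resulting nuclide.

Bi-211

Start: (A, Z) = (219, 86).
After α: (215, 84).
After α: (211, 82).
After β⁻: (211, 83).
Z = 83 is bismuth.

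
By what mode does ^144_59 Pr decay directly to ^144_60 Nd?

ΔA = 144 − 144 = 0; ΔZ = 60 − 59 = +1.
A is unchanged and Z rises by 1 — a neutron has become a proton (β⁻ decay).

beta-minus decay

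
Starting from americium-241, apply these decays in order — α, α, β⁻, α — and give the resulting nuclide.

Th-229

Start: (A, Z) = (241, 95).
After α: (237, 93).
After α: (233, 91).
After β⁻: (233, 92).
After α: (229, 90).
Z = 90 is thorium.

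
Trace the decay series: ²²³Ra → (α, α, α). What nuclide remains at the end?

Pb-211

Start: (A, Z) = (223, 88).
After α: (219, 86).
After α: (215, 84).
After α: (211, 82).
Z = 82 is lead.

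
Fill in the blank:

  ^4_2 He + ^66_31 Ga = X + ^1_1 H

Conserve mass number: 4 + 66 = A + 1, so A = 69.
Conserve atomic number: 2 + 31 = Z + 1, so Z = 32.
Z = 32 is germanium, so the species is ^69_32 Ge.

Ge-69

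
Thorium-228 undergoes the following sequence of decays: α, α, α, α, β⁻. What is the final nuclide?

Bi-212

Start: (A, Z) = (228, 90).
After α: (224, 88).
After α: (220, 86).
After α: (216, 84).
After α: (212, 82).
After β⁻: (212, 83).
Z = 83 is bismuth.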